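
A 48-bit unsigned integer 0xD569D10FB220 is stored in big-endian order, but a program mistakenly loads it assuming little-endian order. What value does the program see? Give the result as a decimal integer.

35949141649877

Stored big-endian, the bytes at ascending addresses are D5 69 D1 0F B2 20.
Read back as little-endian, the first byte is least significant, giving 0x20B20FD169D5.
0x20B20FD169D5 = 35949141649877.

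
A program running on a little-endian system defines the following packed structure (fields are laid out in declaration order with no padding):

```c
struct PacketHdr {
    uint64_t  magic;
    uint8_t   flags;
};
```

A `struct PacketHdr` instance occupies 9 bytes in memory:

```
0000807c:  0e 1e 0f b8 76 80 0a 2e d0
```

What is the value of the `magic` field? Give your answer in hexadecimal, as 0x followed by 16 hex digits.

`magic` is the first field, at byte offset 0, occupying 8 bytes.
Bytes at offsets 0..7: 0E 1E 0F B8 76 80 0A 2E.
In little-endian order the low byte comes first in memory.
Reassemble most-significant byte first: 2E 0A 80 76 B8 0F 1E 0E → 0x2E0A8076B80F1E0E.

0x2E0A8076B80F1E0E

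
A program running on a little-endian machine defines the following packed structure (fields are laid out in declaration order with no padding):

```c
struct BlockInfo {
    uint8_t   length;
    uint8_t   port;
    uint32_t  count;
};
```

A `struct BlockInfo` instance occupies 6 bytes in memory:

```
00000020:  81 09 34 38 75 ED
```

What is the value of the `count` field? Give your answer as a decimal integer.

`count` follows `length` (1 B), `port` (1 B), so it starts at offset 1 + 1 = 2 and occupies 4 bytes.
Bytes at offsets 2..5: 34 38 75 ED.
Little-endian stores the least-significant byte at the lowest address.
Reassemble most-significant byte first: ED 75 38 34 → 0xED753834.
0xED753834 = 3983882292.

3983882292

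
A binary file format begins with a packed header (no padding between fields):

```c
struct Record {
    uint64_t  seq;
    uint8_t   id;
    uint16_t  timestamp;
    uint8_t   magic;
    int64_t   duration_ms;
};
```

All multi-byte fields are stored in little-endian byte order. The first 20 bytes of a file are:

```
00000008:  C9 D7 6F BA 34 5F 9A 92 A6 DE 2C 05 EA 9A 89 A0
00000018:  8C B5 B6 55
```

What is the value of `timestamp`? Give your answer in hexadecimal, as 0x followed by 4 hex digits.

0x2CDE

`timestamp` follows `seq` (8 B), `id` (1 B), so it starts at offset 8 + 1 = 9 and occupies 2 bytes.
Bytes at offsets 9..10: DE 2C.
Little-endian stores the least-significant byte at the lowest address.
Reassemble most-significant byte first: 2C DE → 0x2CDE.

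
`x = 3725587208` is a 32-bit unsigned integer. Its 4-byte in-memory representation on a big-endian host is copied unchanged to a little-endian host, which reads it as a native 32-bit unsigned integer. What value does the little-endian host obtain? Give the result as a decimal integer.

3725587208 in 32-bit hexadecimal is 0xDE0FF308.
Stored big-endian, the bytes at ascending addresses are DE 0F F3 08.
Read back as little-endian, the first byte is least significant, giving 0x08F30FDE.
0x08F30FDE = 150147038.

150147038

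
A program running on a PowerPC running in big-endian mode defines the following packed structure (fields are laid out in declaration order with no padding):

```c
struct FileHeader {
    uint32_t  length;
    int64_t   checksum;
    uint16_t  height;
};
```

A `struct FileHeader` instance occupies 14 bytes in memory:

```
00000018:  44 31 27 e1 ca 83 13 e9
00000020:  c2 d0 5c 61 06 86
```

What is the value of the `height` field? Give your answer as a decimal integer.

`height` follows `length` (4 B), `checksum` (8 B), so it starts at offset 4 + 8 = 12 and occupies 2 bytes.
Bytes at offsets 12..13: 06 86.
Big-endian stores the most-significant byte at the lowest address.
The bytes are already most-significant first: 0x0686.
0x0686 = 1670.

1670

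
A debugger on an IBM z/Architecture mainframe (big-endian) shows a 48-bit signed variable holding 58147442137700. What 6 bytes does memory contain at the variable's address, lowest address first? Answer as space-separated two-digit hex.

34 E2 81 A2 1A 64

58147442137700 in hexadecimal, padded to 48 bits, is 0x34E281A21A64.
Split into bytes (most-significant first): 34 E2 81 A2 1A 64.
In big-endian order the high byte comes first in memory.
So the memory order matches the most-significant-first order: 34 E2 81 A2 1A 64.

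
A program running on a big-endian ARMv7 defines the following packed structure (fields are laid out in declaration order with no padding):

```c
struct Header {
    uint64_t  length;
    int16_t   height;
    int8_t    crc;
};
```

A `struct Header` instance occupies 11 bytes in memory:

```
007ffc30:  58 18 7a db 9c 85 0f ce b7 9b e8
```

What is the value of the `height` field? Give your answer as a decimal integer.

-18533

`height` follows `length` (8 bytes), so it starts at byte offset 8 and occupies 2 bytes.
Bytes at offsets 8..9: B7 9B.
Big-endian: lowest address holds the most-significant byte.
The bytes are already most-significant first: 0xB79B.
Top bit is set, so as a signed 16-bit value this is 0xB79B − 2^16 = -18533.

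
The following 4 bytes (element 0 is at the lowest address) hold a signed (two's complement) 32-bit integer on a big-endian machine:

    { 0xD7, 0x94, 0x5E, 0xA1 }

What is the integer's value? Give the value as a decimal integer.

In big-endian order the high byte comes first in memory.
The bytes are already most-significant first: 0xD7945EA1.
Top bit is set, so as a signed 32-bit value this is 0xD7945EA1 − 2^32 = -678142303.

-678142303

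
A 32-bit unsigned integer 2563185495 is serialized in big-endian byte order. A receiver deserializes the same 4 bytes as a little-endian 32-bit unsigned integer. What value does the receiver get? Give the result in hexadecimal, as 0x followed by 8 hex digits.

0x571BC798

2563185495 in 32-bit hexadecimal is 0x98C71B57.
Stored big-endian, the bytes at ascending addresses are 98 C7 1B 57.
Read back as little-endian, the first byte is least significant, giving 0x571BC798.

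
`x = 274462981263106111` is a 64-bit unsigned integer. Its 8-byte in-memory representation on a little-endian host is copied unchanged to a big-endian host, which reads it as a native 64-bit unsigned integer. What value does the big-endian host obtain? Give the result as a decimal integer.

4584715645128986371

274462981263106111 in 64-bit hexadecimal is 0x03CF16A0962EA03F.
Stored little-endian, the bytes at ascending addresses are 3F A0 2E 96 A0 16 CF 03.
Read back as big-endian, the last byte is least significant, giving 0x3FA02E96A016CF03.
0x3FA02E96A016CF03 = 4584715645128986371.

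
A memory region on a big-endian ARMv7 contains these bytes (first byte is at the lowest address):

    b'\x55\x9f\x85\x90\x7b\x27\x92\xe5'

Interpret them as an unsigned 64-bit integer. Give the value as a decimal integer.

6169796870108844773

In big-endian order the high byte comes first in memory.
The bytes are already most-significant first: 0x559F85907B2792E5.
0x559F85907B2792E5 = 6169796870108844773.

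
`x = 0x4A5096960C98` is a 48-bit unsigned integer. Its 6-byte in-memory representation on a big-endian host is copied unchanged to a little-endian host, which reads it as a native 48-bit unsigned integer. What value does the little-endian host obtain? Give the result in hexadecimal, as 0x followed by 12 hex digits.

0x980C9696504A

Stored big-endian, the bytes at ascending addresses are 4A 50 96 96 0C 98.
Read back as little-endian, the first byte is least significant, giving 0x980C9696504A.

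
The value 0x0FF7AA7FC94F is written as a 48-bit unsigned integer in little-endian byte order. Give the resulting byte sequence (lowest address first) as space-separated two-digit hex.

Split into bytes (most-significant first): 0F F7 AA 7F C9 4F.
In little-endian order the low byte comes first in memory.
So at ascending addresses the bytes are 4F C9 7F AA F7 0F.

4F C9 7F AA F7 0F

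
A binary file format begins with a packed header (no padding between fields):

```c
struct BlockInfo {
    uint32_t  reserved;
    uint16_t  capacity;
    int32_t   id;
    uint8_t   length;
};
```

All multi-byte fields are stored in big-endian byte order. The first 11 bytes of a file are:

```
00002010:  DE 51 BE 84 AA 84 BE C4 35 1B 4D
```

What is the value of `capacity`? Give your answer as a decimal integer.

`capacity` follows `reserved` (4 bytes), so it starts at byte offset 4 and occupies 2 bytes.
Bytes at offsets 4..5: AA 84.
In big-endian order the high byte comes first in memory.
The bytes are already most-significant first: 0xAA84.
0xAA84 = 43652.

43652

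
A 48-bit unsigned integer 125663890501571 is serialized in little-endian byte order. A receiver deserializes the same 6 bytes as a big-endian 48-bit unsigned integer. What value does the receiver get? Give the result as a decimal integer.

215433636956786

125663890501571 in 48-bit hexadecimal is 0x724A678DEFC3.
Stored little-endian, the bytes at ascending addresses are C3 EF 8D 67 4A 72.
Read back as big-endian, the last byte is least significant, giving 0xC3EF8D674A72.
0xC3EF8D674A72 = 215433636956786.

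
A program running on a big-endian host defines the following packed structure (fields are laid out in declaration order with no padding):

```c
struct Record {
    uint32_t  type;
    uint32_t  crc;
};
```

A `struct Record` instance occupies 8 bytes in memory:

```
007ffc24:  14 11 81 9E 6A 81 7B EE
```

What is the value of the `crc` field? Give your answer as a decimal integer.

1786870766

`crc` follows `type` (4 bytes), so it starts at byte offset 4 and occupies 4 bytes.
Bytes at offsets 4..7: 6A 81 7B EE.
In big-endian order the high byte comes first in memory.
The bytes are already most-significant first: 0x6A817BEE.
0x6A817BEE = 1786870766.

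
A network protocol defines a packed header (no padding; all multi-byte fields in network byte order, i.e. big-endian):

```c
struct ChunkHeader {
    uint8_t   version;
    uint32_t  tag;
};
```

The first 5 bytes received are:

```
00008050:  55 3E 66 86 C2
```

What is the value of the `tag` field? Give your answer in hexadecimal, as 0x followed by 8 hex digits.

`tag` follows `version` (1 byte), so it starts at byte offset 1 and occupies 4 bytes.
Bytes at offsets 1..4: 3E 66 86 C2.
Big-endian stores the most-significant byte at the lowest address.
The bytes are already most-significant first: 0x3E6686C2.

0x3E6686C2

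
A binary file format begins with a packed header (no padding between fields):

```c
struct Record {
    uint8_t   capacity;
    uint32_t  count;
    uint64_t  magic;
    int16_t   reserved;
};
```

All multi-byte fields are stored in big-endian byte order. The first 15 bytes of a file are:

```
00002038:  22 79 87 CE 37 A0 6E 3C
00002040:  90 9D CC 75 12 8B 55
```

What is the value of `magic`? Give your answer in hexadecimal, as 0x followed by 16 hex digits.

`magic` follows `capacity` (1 B), `count` (4 B), so it starts at offset 1 + 4 = 5 and occupies 8 bytes.
Bytes at offsets 5..12: A0 6E 3C 90 9D CC 75 12.
In big-endian order the high byte comes first in memory.
The bytes are already most-significant first: 0xA06E3C909DCC7512.

0xA06E3C909DCC7512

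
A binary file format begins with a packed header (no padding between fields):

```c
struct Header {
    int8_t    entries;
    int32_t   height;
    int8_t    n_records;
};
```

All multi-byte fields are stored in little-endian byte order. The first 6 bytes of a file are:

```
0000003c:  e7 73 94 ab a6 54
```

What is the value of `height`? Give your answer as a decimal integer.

-1498704781

`height` follows `entries` (1 byte), so it starts at byte offset 1 and occupies 4 bytes.
Bytes at offsets 1..4: 73 94 AB A6.
Little-endian stores the least-significant byte at the lowest address.
Reassemble most-significant byte first: A6 AB 94 73 → 0xA6AB9473.
Top bit is set, so as a signed 32-bit value this is 0xA6AB9473 − 2^32 = -1498704781.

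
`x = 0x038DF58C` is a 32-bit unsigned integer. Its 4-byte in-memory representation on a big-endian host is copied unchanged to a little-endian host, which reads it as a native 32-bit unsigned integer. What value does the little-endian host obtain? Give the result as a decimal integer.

2364902659

Stored big-endian, the bytes at ascending addresses are 03 8D F5 8C.
Read back as little-endian, the first byte is least significant, giving 0x8CF58D03.
0x8CF58D03 = 2364902659.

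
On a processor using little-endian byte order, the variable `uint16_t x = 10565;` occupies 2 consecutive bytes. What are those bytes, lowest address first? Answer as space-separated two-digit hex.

10565 in hexadecimal, padded to 16 bits, is 0x2945.
Split into bytes (most-significant first): 29 45.
Little-endian: lowest address holds the least-significant byte.
So at ascending addresses the bytes are 45 29.

45 29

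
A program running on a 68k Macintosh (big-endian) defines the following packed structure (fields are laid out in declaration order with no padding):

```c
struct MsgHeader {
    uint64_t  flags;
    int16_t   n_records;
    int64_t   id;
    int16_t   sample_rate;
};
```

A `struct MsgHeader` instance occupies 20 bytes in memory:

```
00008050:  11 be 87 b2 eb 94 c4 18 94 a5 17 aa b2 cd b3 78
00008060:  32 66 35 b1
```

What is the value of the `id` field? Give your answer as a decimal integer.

`id` follows `flags` (8 B), `n_records` (2 B), so it starts at offset 8 + 2 = 10 and occupies 8 bytes.
Bytes at offsets 10..17: 17 AA B2 CD B3 78 32 66.
In big-endian order the high byte comes first in memory.
The bytes are already most-significant first: 0x17AAB2CDB3783266.
0x17AAB2CDB3783266 = 1705372005462192742.

1705372005462192742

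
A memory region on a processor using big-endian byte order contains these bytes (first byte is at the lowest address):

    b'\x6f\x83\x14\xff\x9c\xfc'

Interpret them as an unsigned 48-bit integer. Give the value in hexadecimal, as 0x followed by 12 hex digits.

0x6F8314FF9CFC

Big-endian stores the most-significant byte at the lowest address.
The bytes are already most-significant first: 0x6F8314FF9CFC.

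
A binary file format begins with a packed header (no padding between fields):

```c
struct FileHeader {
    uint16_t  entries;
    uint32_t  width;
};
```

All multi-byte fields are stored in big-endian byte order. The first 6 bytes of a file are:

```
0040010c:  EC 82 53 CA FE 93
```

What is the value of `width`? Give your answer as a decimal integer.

`width` follows `entries` (2 bytes), so it starts at byte offset 2 and occupies 4 bytes.
Bytes at offsets 2..5: 53 CA FE 93.
In big-endian order the high byte comes first in memory.
The bytes are already most-significant first: 0x53CAFE93.
0x53CAFE93 = 1405812371.

1405812371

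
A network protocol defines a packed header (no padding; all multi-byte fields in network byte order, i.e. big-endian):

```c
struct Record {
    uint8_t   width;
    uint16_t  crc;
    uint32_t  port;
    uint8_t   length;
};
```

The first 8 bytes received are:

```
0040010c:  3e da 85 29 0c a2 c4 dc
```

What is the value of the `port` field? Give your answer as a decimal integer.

`port` follows `width` (1 B), `crc` (2 B), so it starts at offset 1 + 2 = 3 and occupies 4 bytes.
Bytes at offsets 3..6: 29 0C A2 C4.
Big-endian stores the most-significant byte at the lowest address.
The bytes are already most-significant first: 0x290CA2C4.
0x290CA2C4 = 688693956.

688693956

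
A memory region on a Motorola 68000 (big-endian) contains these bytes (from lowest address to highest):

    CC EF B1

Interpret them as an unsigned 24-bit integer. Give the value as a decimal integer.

13430705

Big-endian: lowest address holds the most-significant byte.
The bytes are already most-significant first: 0xCCEFB1.
0xCCEFB1 = 13430705.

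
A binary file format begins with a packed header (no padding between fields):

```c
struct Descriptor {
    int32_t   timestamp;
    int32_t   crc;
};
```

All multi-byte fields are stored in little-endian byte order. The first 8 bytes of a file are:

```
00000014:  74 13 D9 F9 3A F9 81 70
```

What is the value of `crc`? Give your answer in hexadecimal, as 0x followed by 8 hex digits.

`crc` follows `timestamp` (4 bytes), so it starts at byte offset 4 and occupies 4 bytes.
Bytes at offsets 4..7: 3A F9 81 70.
Little-endian stores the least-significant byte at the lowest address.
Reassemble most-significant byte first: 70 81 F9 3A → 0x7081F93A.

0x7081F93A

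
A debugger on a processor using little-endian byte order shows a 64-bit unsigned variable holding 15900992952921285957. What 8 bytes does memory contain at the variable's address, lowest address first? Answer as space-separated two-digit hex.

15900992952921285957 in hexadecimal, padded to 64 bits, is 0xDCABACD7F6DCE545.
Split into bytes (most-significant first): DC AB AC D7 F6 DC E5 45.
In little-endian order the low byte comes first in memory.
So at ascending addresses the bytes are 45 E5 DC F6 D7 AC AB DC.

45 E5 DC F6 D7 AC AB DC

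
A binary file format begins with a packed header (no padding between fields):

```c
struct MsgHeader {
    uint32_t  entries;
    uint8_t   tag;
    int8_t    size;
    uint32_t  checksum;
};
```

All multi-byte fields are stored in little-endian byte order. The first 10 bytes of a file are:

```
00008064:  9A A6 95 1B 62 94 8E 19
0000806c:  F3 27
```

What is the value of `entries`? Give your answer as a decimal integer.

462792346

`entries` is the first field, at byte offset 0, occupying 4 bytes.
Bytes at offsets 0..3: 9A A6 95 1B.
In little-endian order the low byte comes first in memory.
Reassemble most-significant byte first: 1B 95 A6 9A → 0x1B95A69A.
0x1B95A69A = 462792346.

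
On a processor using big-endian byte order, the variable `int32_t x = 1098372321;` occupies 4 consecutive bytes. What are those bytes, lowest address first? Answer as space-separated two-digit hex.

41 77 D4 E1

1098372321 in hexadecimal, padded to 32 bits, is 0x4177D4E1.
Split into bytes (most-significant first): 41 77 D4 E1.
Big-endian: lowest address holds the most-significant byte.
So the memory order matches the most-significant-first order: 41 77 D4 E1.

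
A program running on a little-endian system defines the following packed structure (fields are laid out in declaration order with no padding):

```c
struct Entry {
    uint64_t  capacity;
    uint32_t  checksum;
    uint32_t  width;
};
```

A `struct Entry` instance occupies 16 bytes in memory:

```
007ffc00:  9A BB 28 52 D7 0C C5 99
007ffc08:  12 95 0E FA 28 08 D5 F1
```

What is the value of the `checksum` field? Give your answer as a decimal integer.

4195259666

`checksum` follows `capacity` (8 bytes), so it starts at byte offset 8 and occupies 4 bytes.
Bytes at offsets 8..11: 12 95 0E FA.
Little-endian: lowest address holds the least-significant byte.
Reassemble most-significant byte first: FA 0E 95 12 → 0xFA0E9512.
0xFA0E9512 = 4195259666.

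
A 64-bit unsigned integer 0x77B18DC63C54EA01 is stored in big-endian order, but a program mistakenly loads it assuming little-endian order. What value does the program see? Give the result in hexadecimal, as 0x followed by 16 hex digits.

Stored big-endian, the bytes at ascending addresses are 77 B1 8D C6 3C 54 EA 01.
Read back as little-endian, the first byte is least significant, giving 0x01EA543CC68DB177.

0x01EA543CC68DB177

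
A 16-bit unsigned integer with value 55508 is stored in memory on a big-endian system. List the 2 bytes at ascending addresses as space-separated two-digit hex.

55508 in hexadecimal, padded to 16 bits, is 0xD8D4.
Split into bytes (most-significant first): D8 D4.
Big-endian: lowest address holds the most-significant byte.
So the memory order matches the most-significant-first order: D8 D4.

D8 D4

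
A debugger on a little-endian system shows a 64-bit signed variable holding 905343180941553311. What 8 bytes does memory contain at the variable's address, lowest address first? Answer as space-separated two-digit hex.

9F EE D7 8B D3 6C 90 0C

905343180941553311 in hexadecimal, padded to 64 bits, is 0x0C906CD38BD7EE9F.
Split into bytes (most-significant first): 0C 90 6C D3 8B D7 EE 9F.
Little-endian stores the least-significant byte at the lowest address.
So at ascending addresses the bytes are 9F EE D7 8B D3 6C 90 0C.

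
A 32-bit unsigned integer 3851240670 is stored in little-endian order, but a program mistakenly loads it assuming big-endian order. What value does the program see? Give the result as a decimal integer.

3851240670 in 32-bit hexadecimal is 0xE58D44DE.
Stored little-endian, the bytes at ascending addresses are DE 44 8D E5.
Read back as big-endian, the last byte is least significant, giving 0xDE448DE5.
0xDE448DE5 = 3729034725.

3729034725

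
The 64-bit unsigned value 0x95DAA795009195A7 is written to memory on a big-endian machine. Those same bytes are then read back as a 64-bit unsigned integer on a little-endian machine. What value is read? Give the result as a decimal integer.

12075717407560686229

Stored big-endian, the bytes at ascending addresses are 95 DA A7 95 00 91 95 A7.
Read back as little-endian, the first byte is least significant, giving 0xA795910095A7DA95.
0xA795910095A7DA95 = 12075717407560686229.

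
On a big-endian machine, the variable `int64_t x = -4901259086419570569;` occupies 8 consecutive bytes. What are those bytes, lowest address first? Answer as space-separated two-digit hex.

BB FB 3A D4 31 CE 50 77

Two's complement of -4901259086419570569 in 64 bits: 4901259086419570569 = 0x4404C52BCE31AF89; invert → 0xBBFB3AD431CE5076; add 1 → 0xBBFB3AD431CE5077.
Split into bytes (most-significant first): BB FB 3A D4 31 CE 50 77.
Big-endian: lowest address holds the most-significant byte.
So the memory order matches the most-significant-first order: BB FB 3A D4 31 CE 50 77.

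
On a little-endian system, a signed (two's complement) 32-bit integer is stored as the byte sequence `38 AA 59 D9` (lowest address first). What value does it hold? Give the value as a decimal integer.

Little-endian stores the least-significant byte at the lowest address.
Reassemble most-significant byte first: D9 59 AA 38 → 0xD959AA38.
Top bit is set, so as a signed 32-bit value this is 0xD959AA38 − 2^32 = -648435144.

-648435144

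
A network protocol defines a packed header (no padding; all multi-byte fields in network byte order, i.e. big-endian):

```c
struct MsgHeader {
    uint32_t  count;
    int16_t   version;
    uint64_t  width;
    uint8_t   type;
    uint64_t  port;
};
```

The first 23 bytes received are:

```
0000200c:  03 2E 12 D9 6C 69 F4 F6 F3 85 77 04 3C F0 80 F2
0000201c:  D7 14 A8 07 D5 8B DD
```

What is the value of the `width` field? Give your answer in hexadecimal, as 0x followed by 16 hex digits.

`width` follows `count` (4 B), `version` (2 B), so it starts at offset 4 + 2 = 6 and occupies 8 bytes.
Bytes at offsets 6..13: F4 F6 F3 85 77 04 3C F0.
Big-endian: lowest address holds the most-significant byte.
The bytes are already most-significant first: 0xF4F6F38577043CF0.

0xF4F6F38577043CF0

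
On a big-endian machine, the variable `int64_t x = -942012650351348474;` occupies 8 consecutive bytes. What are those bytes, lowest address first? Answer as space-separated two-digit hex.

F2 ED 4C 7C 49 E2 35 06

Two's complement of -942012650351348474 in 64 bits: 942012650351348474 = 0x0D12B383B61DCAFA; invert → 0xF2ED4C7C49E23505; add 1 → 0xF2ED4C7C49E23506.
Split into bytes (most-significant first): F2 ED 4C 7C 49 E2 35 06.
Big-endian stores the most-significant byte at the lowest address.
So the memory order matches the most-significant-first order: F2 ED 4C 7C 49 E2 35 06.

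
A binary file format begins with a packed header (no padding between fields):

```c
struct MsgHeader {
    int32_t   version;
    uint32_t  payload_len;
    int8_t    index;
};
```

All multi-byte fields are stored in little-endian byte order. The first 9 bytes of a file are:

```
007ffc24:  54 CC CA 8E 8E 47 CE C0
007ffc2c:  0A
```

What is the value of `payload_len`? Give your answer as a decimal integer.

3234744206

`payload_len` follows `version` (4 bytes), so it starts at byte offset 4 and occupies 4 bytes.
Bytes at offsets 4..7: 8E 47 CE C0.
Little-endian stores the least-significant byte at the lowest address.
Reassemble most-significant byte first: C0 CE 47 8E → 0xC0CE478E.
0xC0CE478E = 3234744206.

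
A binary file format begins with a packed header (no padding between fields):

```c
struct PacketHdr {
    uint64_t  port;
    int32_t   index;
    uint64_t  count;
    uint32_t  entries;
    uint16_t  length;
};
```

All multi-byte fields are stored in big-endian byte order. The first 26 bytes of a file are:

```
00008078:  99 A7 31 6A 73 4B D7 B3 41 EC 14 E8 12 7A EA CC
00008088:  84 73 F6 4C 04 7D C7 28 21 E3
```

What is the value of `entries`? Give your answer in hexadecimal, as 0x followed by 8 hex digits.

`entries` follows `port` (8 B), `index` (4 B), `count` (8 B), so it starts at offset 8 + 4 + 8 = 20 and occupies 4 bytes.
Bytes at offsets 20..23: 04 7D C7 28.
Big-endian stores the most-significant byte at the lowest address.
The bytes are already most-significant first: 0x047DC728.

0x047DC728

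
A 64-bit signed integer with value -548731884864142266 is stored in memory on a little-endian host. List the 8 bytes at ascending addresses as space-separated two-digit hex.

46 04 BE 0D 42 83 62 F8

Two's complement of -548731884864142266 in 64 bits: 548731884864142266 = 0x079D7CBDF241FBBA; invert → 0xF86283420DBE0445; add 1 → 0xF86283420DBE0446.
Split into bytes (most-significant first): F8 62 83 42 0D BE 04 46.
Little-endian stores the least-significant byte at the lowest address.
So at ascending addresses the bytes are 46 04 BE 0D 42 83 62 F8.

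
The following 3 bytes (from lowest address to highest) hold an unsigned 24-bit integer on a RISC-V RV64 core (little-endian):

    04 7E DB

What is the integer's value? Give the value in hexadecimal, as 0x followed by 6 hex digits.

0xDB7E04

In little-endian order the low byte comes first in memory.
Reassemble most-significant byte first: DB 7E 04 → 0xDB7E04.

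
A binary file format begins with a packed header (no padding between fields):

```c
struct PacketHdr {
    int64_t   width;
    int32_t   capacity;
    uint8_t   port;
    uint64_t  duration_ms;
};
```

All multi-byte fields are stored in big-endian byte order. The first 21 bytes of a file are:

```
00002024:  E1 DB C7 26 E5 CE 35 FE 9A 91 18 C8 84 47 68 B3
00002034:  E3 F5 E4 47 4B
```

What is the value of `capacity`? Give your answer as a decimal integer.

`capacity` follows `width` (8 bytes), so it starts at byte offset 8 and occupies 4 bytes.
Bytes at offsets 8..11: 9A 91 18 C8.
In big-endian order the high byte comes first in memory.
The bytes are already most-significant first: 0x9A9118C8.
Top bit is set, so as a signed 32-bit value this is 0x9A9118C8 − 2^32 = -1701766968.

-1701766968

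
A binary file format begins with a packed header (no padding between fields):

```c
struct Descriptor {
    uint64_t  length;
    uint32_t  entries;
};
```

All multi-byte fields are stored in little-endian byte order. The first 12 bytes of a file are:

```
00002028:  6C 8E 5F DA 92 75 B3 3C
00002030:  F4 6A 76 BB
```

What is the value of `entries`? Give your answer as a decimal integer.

`entries` follows `length` (8 bytes), so it starts at byte offset 8 and occupies 4 bytes.
Bytes at offsets 8..11: F4 6A 76 BB.
Little-endian stores the least-significant byte at the lowest address.
Reassemble most-significant byte first: BB 76 6A F4 → 0xBB766AF4.
0xBB766AF4 = 3145100020.

3145100020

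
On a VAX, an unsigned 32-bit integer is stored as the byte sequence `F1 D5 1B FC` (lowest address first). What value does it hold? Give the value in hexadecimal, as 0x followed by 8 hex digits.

0xFC1BD5F1

Little-endian stores the least-significant byte at the lowest address.
Reassemble most-significant byte first: FC 1B D5 F1 → 0xFC1BD5F1.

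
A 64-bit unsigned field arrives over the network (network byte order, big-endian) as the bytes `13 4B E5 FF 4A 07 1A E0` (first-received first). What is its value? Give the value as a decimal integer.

1390457794595330784

Big-endian: lowest address holds the most-significant byte.
The bytes are already most-significant first: 0x134BE5FF4A071AE0.
0x134BE5FF4A071AE0 = 1390457794595330784.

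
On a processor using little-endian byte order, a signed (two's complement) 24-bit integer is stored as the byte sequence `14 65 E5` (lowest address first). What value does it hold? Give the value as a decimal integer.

In little-endian order the low byte comes first in memory.
Reassemble most-significant byte first: E5 65 14 → 0xE56514.
Top bit is set, so as a signed 24-bit value this is 0xE56514 − 2^24 = -1743596.

-1743596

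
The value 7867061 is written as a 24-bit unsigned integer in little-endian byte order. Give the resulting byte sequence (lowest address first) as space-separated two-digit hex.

B5 0A 78

7867061 in hexadecimal, padded to 24 bits, is 0x780AB5.
Split into bytes (most-significant first): 78 0A B5.
In little-endian order the low byte comes first in memory.
So at ascending addresses the bytes are B5 0A 78.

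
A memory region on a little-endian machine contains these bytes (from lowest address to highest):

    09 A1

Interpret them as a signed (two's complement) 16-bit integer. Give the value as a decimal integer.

Little-endian: lowest address holds the least-significant byte.
Reassemble most-significant byte first: A1 09 → 0xA109.
Top bit is set, so as a signed 16-bit value this is 0xA109 − 2^16 = -24311.

-24311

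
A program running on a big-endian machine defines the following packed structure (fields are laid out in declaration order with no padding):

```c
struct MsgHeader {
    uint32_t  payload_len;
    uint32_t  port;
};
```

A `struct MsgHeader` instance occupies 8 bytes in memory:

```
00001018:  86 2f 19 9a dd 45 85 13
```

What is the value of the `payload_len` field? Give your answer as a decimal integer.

2251233690

`payload_len` is the first field, at byte offset 0, occupying 4 bytes.
Bytes at offsets 0..3: 86 2F 19 9A.
In big-endian order the high byte comes first in memory.
The bytes are already most-significant first: 0x862F199A.
0x862F199A = 2251233690.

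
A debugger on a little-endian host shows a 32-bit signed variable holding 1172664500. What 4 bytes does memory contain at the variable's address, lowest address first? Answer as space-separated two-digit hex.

1172664500 in hexadecimal, padded to 32 bits, is 0x45E570B4.
Split into bytes (most-significant first): 45 E5 70 B4.
In little-endian order the low byte comes first in memory.
So at ascending addresses the bytes are B4 70 E5 45.

B4 70 E5 45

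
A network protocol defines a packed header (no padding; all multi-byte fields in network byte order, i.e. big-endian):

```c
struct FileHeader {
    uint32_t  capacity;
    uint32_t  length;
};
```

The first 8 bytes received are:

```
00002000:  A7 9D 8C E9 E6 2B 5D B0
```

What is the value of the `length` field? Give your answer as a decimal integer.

`length` follows `capacity` (4 bytes), so it starts at byte offset 4 and occupies 4 bytes.
Bytes at offsets 4..7: E6 2B 5D B0.
Big-endian: lowest address holds the most-significant byte.
The bytes are already most-significant first: 0xE62B5DB0.
0xE62B5DB0 = 3861601712.

3861601712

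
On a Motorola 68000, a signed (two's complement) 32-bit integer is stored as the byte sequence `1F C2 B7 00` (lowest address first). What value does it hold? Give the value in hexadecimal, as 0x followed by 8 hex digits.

Big-endian: lowest address holds the most-significant byte.
The bytes are already most-significant first: 0x1FC2B700.

0x1FC2B700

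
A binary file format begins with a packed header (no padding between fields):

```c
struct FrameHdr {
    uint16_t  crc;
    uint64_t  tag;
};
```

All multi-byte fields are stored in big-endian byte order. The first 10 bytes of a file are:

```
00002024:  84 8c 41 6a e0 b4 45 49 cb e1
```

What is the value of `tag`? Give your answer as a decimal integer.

`tag` follows `crc` (2 bytes), so it starts at byte offset 2 and occupies 8 bytes.
Bytes at offsets 2..9: 41 6A E0 B4 45 49 CB E1.
Big-endian: lowest address holds the most-significant byte.
The bytes are already most-significant first: 0x416AE0B44549CBE1.
0x416AE0B44549CBE1 = 4713827024857844705.

4713827024857844705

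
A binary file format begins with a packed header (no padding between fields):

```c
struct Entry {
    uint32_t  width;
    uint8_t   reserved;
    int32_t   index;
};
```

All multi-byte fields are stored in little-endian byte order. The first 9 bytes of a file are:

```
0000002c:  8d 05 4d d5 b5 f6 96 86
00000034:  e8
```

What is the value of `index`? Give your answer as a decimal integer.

-393832714

`index` follows `width` (4 B), `reserved` (1 B), so it starts at offset 4 + 1 = 5 and occupies 4 bytes.
Bytes at offsets 5..8: F6 96 86 E8.
Little-endian stores the least-significant byte at the lowest address.
Reassemble most-significant byte first: E8 86 96 F6 → 0xE88696F6.
Top bit is set, so as a signed 32-bit value this is 0xE88696F6 − 2^32 = -393832714.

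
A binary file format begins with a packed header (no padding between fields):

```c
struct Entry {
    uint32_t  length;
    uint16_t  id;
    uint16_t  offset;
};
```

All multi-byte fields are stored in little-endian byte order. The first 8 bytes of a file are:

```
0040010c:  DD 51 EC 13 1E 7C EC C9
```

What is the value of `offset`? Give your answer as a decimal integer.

`offset` follows `length` (4 B), `id` (2 B), so it starts at offset 4 + 2 = 6 and occupies 2 bytes.
Bytes at offsets 6..7: EC C9.
In little-endian order the low byte comes first in memory.
Reassemble most-significant byte first: C9 EC → 0xC9EC.
0xC9EC = 51692.

51692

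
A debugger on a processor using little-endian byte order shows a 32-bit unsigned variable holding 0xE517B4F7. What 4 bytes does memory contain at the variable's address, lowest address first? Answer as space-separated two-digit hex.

F7 B4 17 E5

Split into bytes (most-significant first): E5 17 B4 F7.
Little-endian: lowest address holds the least-significant byte.
So at ascending addresses the bytes are F7 B4 17 E5.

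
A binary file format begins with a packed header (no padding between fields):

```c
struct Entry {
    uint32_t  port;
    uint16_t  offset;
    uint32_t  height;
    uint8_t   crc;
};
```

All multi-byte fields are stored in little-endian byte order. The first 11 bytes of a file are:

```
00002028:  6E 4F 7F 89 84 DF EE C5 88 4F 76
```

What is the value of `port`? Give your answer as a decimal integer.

2306821998

`port` is the first field, at byte offset 0, occupying 4 bytes.
Bytes at offsets 0..3: 6E 4F 7F 89.
Little-endian: lowest address holds the least-significant byte.
Reassemble most-significant byte first: 89 7F 4F 6E → 0x897F4F6E.
0x897F4F6E = 2306821998.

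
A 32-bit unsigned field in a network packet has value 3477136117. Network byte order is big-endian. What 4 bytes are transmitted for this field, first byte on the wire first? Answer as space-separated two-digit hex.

3477136117 in hexadecimal, padded to 32 bits, is 0xCF40E2F5.
Split into bytes (most-significant first): CF 40 E2 F5.
Big-endian: lowest address holds the most-significant byte.
So the memory order matches the most-significant-first order: CF 40 E2 F5.

CF 40 E2 F5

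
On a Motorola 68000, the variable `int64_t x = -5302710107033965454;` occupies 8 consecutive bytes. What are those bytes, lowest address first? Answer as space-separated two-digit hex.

B6 68 FD 40 AB 5D EC 72

Two's complement of -5302710107033965454 in 64 bits: 5302710107033965454 = 0x499702BF54A2138E; invert → 0xB668FD40AB5DEC71; add 1 → 0xB668FD40AB5DEC72.
Split into bytes (most-significant first): B6 68 FD 40 AB 5D EC 72.
Big-endian stores the most-significant byte at the lowest address.
So the memory order matches the most-significant-first order: B6 68 FD 40 AB 5D EC 72.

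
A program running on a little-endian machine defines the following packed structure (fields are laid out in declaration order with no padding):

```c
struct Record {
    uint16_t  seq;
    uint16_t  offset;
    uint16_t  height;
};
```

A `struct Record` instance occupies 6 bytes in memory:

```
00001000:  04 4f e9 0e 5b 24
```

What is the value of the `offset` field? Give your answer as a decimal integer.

3817

`offset` follows `seq` (2 bytes), so it starts at byte offset 2 and occupies 2 bytes.
Bytes at offsets 2..3: E9 0E.
Little-endian stores the least-significant byte at the lowest address.
Reassemble most-significant byte first: 0E E9 → 0x0EE9.
0x0EE9 = 3817.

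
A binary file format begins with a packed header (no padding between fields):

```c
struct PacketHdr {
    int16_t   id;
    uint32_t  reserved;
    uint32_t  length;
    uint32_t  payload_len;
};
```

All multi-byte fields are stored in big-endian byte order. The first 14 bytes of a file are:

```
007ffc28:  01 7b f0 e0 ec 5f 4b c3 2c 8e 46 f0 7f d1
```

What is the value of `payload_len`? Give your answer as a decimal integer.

1190166481

`payload_len` follows `id` (2 B), `reserved` (4 B), `length` (4 B), so it starts at offset 2 + 4 + 4 = 10 and occupies 4 bytes.
Bytes at offsets 10..13: 46 F0 7F D1.
In big-endian order the high byte comes first in memory.
The bytes are already most-significant first: 0x46F07FD1.
0x46F07FD1 = 1190166481.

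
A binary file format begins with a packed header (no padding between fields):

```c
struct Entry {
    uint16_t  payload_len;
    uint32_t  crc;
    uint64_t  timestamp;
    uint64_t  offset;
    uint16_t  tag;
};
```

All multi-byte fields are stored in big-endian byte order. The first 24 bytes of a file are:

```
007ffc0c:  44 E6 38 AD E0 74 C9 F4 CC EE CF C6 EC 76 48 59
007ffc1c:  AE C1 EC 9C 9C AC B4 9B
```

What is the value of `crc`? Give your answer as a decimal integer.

`crc` follows `payload_len` (2 bytes), so it starts at byte offset 2 and occupies 4 bytes.
Bytes at offsets 2..5: 38 AD E0 74.
In big-endian order the high byte comes first in memory.
The bytes are already most-significant first: 0x38ADE074.
0x38ADE074 = 950919284.

950919284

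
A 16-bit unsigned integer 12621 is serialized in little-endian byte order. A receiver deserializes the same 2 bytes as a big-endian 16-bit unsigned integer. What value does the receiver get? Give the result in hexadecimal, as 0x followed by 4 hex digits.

12621 in 16-bit hexadecimal is 0x314D.
Stored little-endian, the bytes at ascending addresses are 4D 31.
Read back as big-endian, the last byte is least significant, giving 0x4D31.

0x4D31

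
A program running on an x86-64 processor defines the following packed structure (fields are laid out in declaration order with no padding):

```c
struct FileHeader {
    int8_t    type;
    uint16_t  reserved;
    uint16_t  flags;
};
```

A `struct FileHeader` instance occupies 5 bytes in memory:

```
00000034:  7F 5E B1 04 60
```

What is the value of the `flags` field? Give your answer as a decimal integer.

24580

`flags` follows `type` (1 B), `reserved` (2 B), so it starts at offset 1 + 2 = 3 and occupies 2 bytes.
Bytes at offsets 3..4: 04 60.
Little-endian stores the least-significant byte at the lowest address.
Reassemble most-significant byte first: 60 04 → 0x6004.
0x6004 = 24580.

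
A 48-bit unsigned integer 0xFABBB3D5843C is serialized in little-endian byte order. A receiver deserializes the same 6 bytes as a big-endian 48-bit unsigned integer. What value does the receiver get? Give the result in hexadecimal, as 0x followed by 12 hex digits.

Stored little-endian, the bytes at ascending addresses are 3C 84 D5 B3 BB FA.
Read back as big-endian, the last byte is least significant, giving 0x3C84D5B3BBFA.

0x3C84D5B3BBFA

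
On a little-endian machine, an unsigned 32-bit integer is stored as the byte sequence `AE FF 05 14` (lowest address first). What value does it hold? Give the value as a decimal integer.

335937454

Little-endian stores the least-significant byte at the lowest address.
Reassemble most-significant byte first: 14 05 FF AE → 0x1405FFAE.
0x1405FFAE = 335937454.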